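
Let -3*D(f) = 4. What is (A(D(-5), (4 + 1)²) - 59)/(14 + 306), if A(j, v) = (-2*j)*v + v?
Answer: 49/480 ≈ 0.10208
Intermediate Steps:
D(f) = -4/3 (D(f) = -⅓*4 = -4/3)
A(j, v) = v - 2*j*v (A(j, v) = -2*j*v + v = v - 2*j*v)
(A(D(-5), (4 + 1)²) - 59)/(14 + 306) = ((4 + 1)²*(1 - 2*(-4/3)) - 59)/(14 + 306) = (5²*(1 + 8/3) - 59)/320 = (25*(11/3) - 59)*(1/320) = (275/3 - 59)*(1/320) = (98/3)*(1/320) = 49/480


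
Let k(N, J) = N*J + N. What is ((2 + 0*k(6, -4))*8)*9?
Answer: 144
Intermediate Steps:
k(N, J) = N + J*N (k(N, J) = J*N + N = N + J*N)
((2 + 0*k(6, -4))*8)*9 = ((2 + 0*(6*(1 - 4)))*8)*9 = ((2 + 0*(6*(-3)))*8)*9 = ((2 + 0*(-18))*8)*9 = ((2 + 0)*8)*9 = (2*8)*9 = 16*9 = 144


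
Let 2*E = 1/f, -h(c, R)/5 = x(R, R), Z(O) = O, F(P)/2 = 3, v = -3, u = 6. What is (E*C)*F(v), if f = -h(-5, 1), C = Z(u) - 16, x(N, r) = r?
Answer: -6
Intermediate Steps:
F(P) = 6 (F(P) = 2*3 = 6)
h(c, R) = -5*R
C = -10 (C = 6 - 16 = -10)
f = 5 (f = -(-5) = -1*(-5) = 5)
E = ⅒ (E = (½)/5 = (½)*(⅕) = ⅒ ≈ 0.10000)
(E*C)*F(v) = ((⅒)*(-10))*6 = -1*6 = -6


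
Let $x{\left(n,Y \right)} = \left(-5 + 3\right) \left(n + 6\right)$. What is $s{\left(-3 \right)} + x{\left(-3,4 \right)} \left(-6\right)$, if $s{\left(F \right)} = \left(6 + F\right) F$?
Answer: $27$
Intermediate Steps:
$s{\left(F \right)} = F \left(6 + F\right)$
$x{\left(n,Y \right)} = -12 - 2 n$ ($x{\left(n,Y \right)} = - 2 \left(6 + n\right) = -12 - 2 n$)
$s{\left(-3 \right)} + x{\left(-3,4 \right)} \left(-6\right) = - 3 \left(6 - 3\right) + \left(-12 - -6\right) \left(-6\right) = \left(-3\right) 3 + \left(-12 + 6\right) \left(-6\right) = -9 - -36 = -9 + 36 = 27$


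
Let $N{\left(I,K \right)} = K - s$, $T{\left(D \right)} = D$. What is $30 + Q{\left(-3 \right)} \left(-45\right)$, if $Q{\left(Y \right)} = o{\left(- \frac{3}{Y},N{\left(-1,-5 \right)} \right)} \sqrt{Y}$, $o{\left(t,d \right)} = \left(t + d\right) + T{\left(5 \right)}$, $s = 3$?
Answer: $30 + 90 i \sqrt{3} \approx 30.0 + 155.88 i$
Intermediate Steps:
$N{\left(I,K \right)} = -3 + K$ ($N{\left(I,K \right)} = K - 3 = -3 + K$)
$o{\left(t,d \right)} = 5 + d + t$ ($o{\left(t,d \right)} = \left(t + d\right) + 5 = \left(d + t\right) + 5 = 5 + d + t$)
$Q{\left(Y \right)} = \sqrt{Y} \left(-3 - \frac{3}{Y}\right)$ ($Q{\left(Y \right)} = \left(5 - 8 - \frac{3}{Y}\right) \sqrt{Y} = \left(-3 - \frac{3}{Y}\right) \sqrt{Y} = \sqrt{Y} \left(-3 - \frac{3}{Y}\right)$)
$30 + Q{\left(-3 \right)} \left(-45\right) = 30 + \frac{3 \left(-1 - -3\right)}{i \sqrt{3}} \left(-45\right) = 30 + 3 \left(- \frac{i \sqrt{3}}{3}\right) \left(-1 + 3\right) \left(-45\right) = 30 + 3 \left(- \frac{i \sqrt{3}}{3}\right) 2 \left(-45\right) = 30 + - 2 i \sqrt{3} \left(-45\right) = 30 + 90 i \sqrt{3}$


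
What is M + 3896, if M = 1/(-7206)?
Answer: 28074575/7206 ≈ 3896.0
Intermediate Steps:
M = -1/7206 ≈ -0.00013877
M + 3896 = -1/7206 + 3896 = 28074575/7206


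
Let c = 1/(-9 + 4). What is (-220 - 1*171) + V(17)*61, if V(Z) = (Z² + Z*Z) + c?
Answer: 174274/5 ≈ 34855.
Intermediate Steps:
c = -⅕ (c = 1/(-5) = -⅕ ≈ -0.20000)
V(Z) = -⅕ + 2*Z² (V(Z) = (Z² + Z*Z) - ⅕ = (Z² + Z²) - ⅕ = 2*Z² - ⅕ = -⅕ + 2*Z²)
(-220 - 1*171) + V(17)*61 = (-220 - 1*171) + (-⅕ + 2*17²)*61 = (-220 - 171) + (-⅕ + 2*289)*61 = -391 + (-⅕ + 578)*61 = -391 + (2889/5)*61 = -391 + 176229/5 = 174274/5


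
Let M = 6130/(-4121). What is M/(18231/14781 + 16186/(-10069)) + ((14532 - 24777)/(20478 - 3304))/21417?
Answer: 2868083715108953685/721315434467749858 ≈ 3.9762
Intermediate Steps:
M = -6130/4121 (M = 6130*(-1/4121) = -6130/4121 ≈ -1.4875)
M/(18231/14781 + 16186/(-10069)) + ((14532 - 24777)/(20478 - 3304))/21417 = -6130/(4121*(18231/14781 + 16186/(-10069))) + ((14532 - 24777)/(20478 - 3304))/21417 = -6130/(4121*(18231*(1/14781) + 16186*(-1/10069))) - 10245/17174*(1/21417) = -6130/(4121*(6077/4927 - 16186/10069)) - 10245*1/17174*(1/21417) = -6130/(4121*(-18559109/49609963)) - 10245/17174*1/21417 = -6130/4121*(-49609963/18559109) - 3415/122605186 = 23393005630/5883237553 - 3415/122605186 = 2868083715108953685/721315434467749858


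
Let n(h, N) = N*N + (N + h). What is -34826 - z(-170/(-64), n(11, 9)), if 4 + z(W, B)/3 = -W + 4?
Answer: -1114177/32 ≈ -34818.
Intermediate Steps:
n(h, N) = N + h + N² (n(h, N) = N² + (N + h) = N + h + N²)
z(W, B) = -3*W (z(W, B) = -12 + 3*(-W + 4) = -12 + 3*(4 - W) = -12 + (12 - 3*W) = -3*W)
-34826 - z(-170/(-64), n(11, 9)) = -34826 - (-3)*(-170/(-64)) = -34826 - (-3)*(-170*(-1/64)) = -34826 - (-3)*85/32 = -34826 - 1*(-255/32) = -34826 + 255/32 = -1114177/32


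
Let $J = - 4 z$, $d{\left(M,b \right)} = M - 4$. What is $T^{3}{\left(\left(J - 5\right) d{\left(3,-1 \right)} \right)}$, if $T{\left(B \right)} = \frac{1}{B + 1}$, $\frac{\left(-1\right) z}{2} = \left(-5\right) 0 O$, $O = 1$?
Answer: $\frac{1}{216} \approx 0.0046296$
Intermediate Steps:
$d{\left(M,b \right)} = -4 + M$ ($d{\left(M,b \right)} = M - 4 = -4 + M$)
$z = 0$ ($z = - 2 \left(-5\right) 0 \cdot 1 = - 2 \cdot 0 \cdot 1 = \left(-2\right) 0 = 0$)
$J = 0$ ($J = \left(-4\right) 0 = 0$)
$T{\left(B \right)} = \frac{1}{1 + B}$
$T^{3}{\left(\left(J - 5\right) d{\left(3,-1 \right)} \right)} = \left(\frac{1}{1 + \left(0 - 5\right) \left(-4 + 3\right)}\right)^{3} = \left(\frac{1}{1 - -5}\right)^{3} = \left(\frac{1}{1 + 5}\right)^{3} = \left(\frac{1}{6}\right)^{3} = \frac{1}{216}$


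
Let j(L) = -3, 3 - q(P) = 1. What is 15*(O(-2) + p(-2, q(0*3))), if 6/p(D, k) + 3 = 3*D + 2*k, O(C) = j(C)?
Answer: -63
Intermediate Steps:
q(P) = 2 (q(P) = 3 - 1*1 = 3 - 1 = 2)
O(C) = -3
p(D, k) = 6/(-3 + 2*k + 3*D) (p(D, k) = 6/(-3 + (3*D + 2*k)) = 6/(-3 + (2*k + 3*D)) = 6/(-3 + 2*k + 3*D))
15*(O(-2) + p(-2, q(0*3))) = 15*(-3 + 6/(-3 + 2*2 + 3*(-2))) = 15*(-3 + 6/(-3 + 4 - 6)) = 15*(-3 + 6/(-5)) = 15*(-3 + 6*(-1/5)) = 15*(-3 - 6/5) = 15*(-21/5) = -63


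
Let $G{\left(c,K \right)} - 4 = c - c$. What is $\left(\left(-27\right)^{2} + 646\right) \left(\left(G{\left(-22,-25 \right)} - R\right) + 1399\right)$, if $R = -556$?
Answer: $2693625$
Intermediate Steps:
$G{\left(c,K \right)} = 4$ ($G{\left(c,K \right)} = 4 + \left(c - c\right) = 4 + 0 = 4$)
$\left(\left(-27\right)^{2} + 646\right) \left(\left(G{\left(-22,-25 \right)} - R\right) + 1399\right) = \left(\left(-27\right)^{2} + 646\right) \left(\left(4 - -556\right) + 1399\right) = \left(729 + 646\right) \left(\left(4 + 556\right) + 1399\right) = 1375 \left(560 + 1399\right) = 1375 \cdot 1959 = 2693625$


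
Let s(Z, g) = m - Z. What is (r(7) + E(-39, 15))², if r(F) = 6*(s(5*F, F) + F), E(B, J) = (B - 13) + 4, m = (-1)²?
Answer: 44100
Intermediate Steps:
m = 1
E(B, J) = -9 + B (E(B, J) = (-13 + B) + 4 = -9 + B)
s(Z, g) = 1 - Z
r(F) = 6 - 24*F (r(F) = 6*((1 - 5*F) + F) = 6*(1 - 4*F) = 6 - 24*F)
(r(7) + E(-39, 15))² = ((6 - 24*7) + (-9 - 39))² = ((6 - 168) - 48)² = (-162 - 48)² = (-210)² = 44100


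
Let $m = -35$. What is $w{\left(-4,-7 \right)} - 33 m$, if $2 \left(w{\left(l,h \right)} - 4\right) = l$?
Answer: $1157$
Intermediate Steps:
$w{\left(l,h \right)} = 4 + \frac{l}{2}$
$w{\left(-4,-7 \right)} - 33 m = \left(4 + \frac{1}{2} \left(-4\right)\right) - -1155 = \left(4 - 2\right) + 1155 = 2 + 1155 = 1157$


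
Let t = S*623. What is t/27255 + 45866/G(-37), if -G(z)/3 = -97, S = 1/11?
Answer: 1527893047/9693695 ≈ 157.62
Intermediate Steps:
S = 1/11 (S = 1*(1/11) = 1/11 ≈ 0.090909)
G(z) = 291 (G(z) = -3*(-97) = 291)
t = 623/11 (t = (1/11)*623 = 623/11 ≈ 56.636)
t/27255 + 45866/G(-37) = (623/11)/27255 + 45866/291 = (623/11)*(1/27255) + 45866*(1/291) = 623/299805 + 45866/291 = 1527893047/9693695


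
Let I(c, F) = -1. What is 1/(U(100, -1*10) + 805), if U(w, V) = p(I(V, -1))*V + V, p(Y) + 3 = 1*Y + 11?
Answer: 1/725 ≈ 0.0013793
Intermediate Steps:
p(Y) = 8 + Y (p(Y) = -3 + (1*Y + 11) = -3 + (Y + 11) = -3 + (11 + Y) = 8 + Y)
U(w, V) = 8*V (U(w, V) = (8 - 1)*V + V = 7*V + V = 8*V)
1/(U(100, -1*10) + 805) = 1/(8*(-1*10) + 805) = 1/(8*(-10) + 805) = 1/(-80 + 805) = 1/725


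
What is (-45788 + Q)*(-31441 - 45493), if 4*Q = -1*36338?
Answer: 4221560915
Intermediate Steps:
Q = -18169/2 (Q = (-1*36338)/4 = (1/4)*(-36338) = -18169/2 ≈ -9084.5)
(-45788 + Q)*(-31441 - 45493) = (-45788 - 18169/2)*(-31441 - 45493) = -109745/2*(-76934) = 4221560915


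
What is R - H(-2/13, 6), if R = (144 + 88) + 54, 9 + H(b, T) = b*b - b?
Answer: 49825/169 ≈ 294.82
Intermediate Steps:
H(b, T) = -9 + b**2 - b (H(b, T) = -9 + (b*b - b) = -9 + (b**2 - b) = -9 + b**2 - b)
R = 286 (R = 232 + 54 = 286)
R - H(-2/13, 6) = 286 - (-9 + (-2/13)**2 - (-2)/13) = 286 - (-9 + (-2*1/13)**2 - (-2)/13) = 286 - (-9 + (-2/13)**2 - 1*(-2/13)) = 286 - (-9 + 4/169 + 2/13) = 286 - 1*(-1491/169) = 286 + 1491/169 = 49825/169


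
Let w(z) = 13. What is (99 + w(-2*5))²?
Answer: 12544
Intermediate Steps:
(99 + w(-2*5))² = (99 + 13)² = 112² = 12544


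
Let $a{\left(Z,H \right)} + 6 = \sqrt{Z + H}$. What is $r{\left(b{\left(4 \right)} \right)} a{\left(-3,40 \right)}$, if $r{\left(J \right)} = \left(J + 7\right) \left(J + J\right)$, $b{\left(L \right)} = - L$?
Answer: $144 - 24 \sqrt{37} \approx -1.9863$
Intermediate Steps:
$a{\left(Z,H \right)} = -6 + \sqrt{H + Z}$ ($a{\left(Z,H \right)} = -6 + \sqrt{Z + H} = -6 + \sqrt{H + Z}$)
$r{\left(J \right)} = 2 J \left(7 + J\right)$ ($r{\left(J \right)} = \left(7 + J\right) 2 J = 2 J \left(7 + J\right)$)
$r{\left(b{\left(4 \right)} \right)} a{\left(-3,40 \right)} = 2 \left(\left(-1\right) 4\right) \left(7 - 4\right) \left(-6 + \sqrt{40 - 3}\right) = 2 \left(-4\right) \left(7 - 4\right) \left(-6 + \sqrt{37}\right) = 2 \left(-4\right) 3 \left(-6 + \sqrt{37}\right) = - 24 \left(-6 + \sqrt{37}\right) = 144 - 24 \sqrt{37}$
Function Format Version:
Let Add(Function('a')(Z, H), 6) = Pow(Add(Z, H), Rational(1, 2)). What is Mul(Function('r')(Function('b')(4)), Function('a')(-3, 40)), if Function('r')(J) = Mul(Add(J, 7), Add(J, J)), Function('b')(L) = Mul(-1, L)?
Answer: Add(144, Mul(-24, Pow(37, Rational(1, 2)))) ≈ -1.9863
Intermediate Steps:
Function('a')(Z, H) = Add(-6, Pow(Add(H, Z), Rational(1, 2))) (Function('a')(Z, H) = Add(-6, Pow(Add(Z, H), Rational(1, 2))) = Add(-6, Pow(Add(H, Z), Rational(1, 2))))
Function('r')(J) = Mul(2, J, Add(7, J)) (Function('r')(J) = Mul(Add(7, J), Mul(2, J)) = Mul(2, J, Add(7, J)))
Mul(Function('r')(Function('b')(4)), Function('a')(-3, 40)) = Mul(Mul(2, Mul(-1, 4), Add(7, Mul(-1, 4))), Add(-6, Pow(Add(40, -3), Rational(1, 2)))) = Mul(Mul(2, -4, Add(7, -4)), Add(-6, Pow(37, Rational(1, 2)))) = Mul(Mul(2, -4, 3), Add(-6, Pow(37, Rational(1, 2)))) = Mul(-24, Add(-6, Pow(37, Rational(1, 2)))) = Add(144, Mul(-24, Pow(37, Rational(1, 2))))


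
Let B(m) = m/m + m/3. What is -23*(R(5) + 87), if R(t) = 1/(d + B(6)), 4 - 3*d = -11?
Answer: -16031/8 ≈ -2003.9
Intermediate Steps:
d = 5 (d = 4/3 - ⅓*(-11) = 4/3 + 11/3 = 5)
B(m) = 1 + m/3 (B(m) = 1 + m*(⅓) = 1 + m/3)
R(t) = ⅛ (R(t) = 1/(5 + (1 + (⅓)*6)) = 1/(5 + (1 + 2)) = 1/(5 + 3) = 1/8 = ⅛)
-23*(R(5) + 87) = -23*(⅛ + 87) = -23*697/8 = -16031/8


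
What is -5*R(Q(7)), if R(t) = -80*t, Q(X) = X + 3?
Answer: 4000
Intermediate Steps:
Q(X) = 3 + X
-5*R(Q(7)) = -(-400)*(3 + 7) = -(-400)*10 = -5*(-800) = 4000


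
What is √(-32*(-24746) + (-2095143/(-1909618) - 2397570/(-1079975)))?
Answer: √134721590487252495799783528870/412467939910 ≈ 889.87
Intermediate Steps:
√(-32*(-24746) + (-2095143/(-1909618) - 2397570/(-1079975))) = √(791872 + (-2095143*(-1/1909618) - 2397570*(-1/1079975))) = √(791872 + (2095143/1909618 + 479514/215995)) = √(791872 + 1368228977937/412467939910) = √(326623180741389457/412467939910) = √134721590487252495799783528870/412467939910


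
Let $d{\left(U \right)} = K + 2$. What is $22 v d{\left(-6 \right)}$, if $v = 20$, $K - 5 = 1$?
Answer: $3520$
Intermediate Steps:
$K = 6$ ($K = 5 + 1 = 6$)
$d{\left(U \right)} = 8$ ($d{\left(U \right)} = 6 + 2 = 8$)
$22 v d{\left(-6 \right)} = 22 \cdot 20 \cdot 8 = 440 \cdot 8 = 3520$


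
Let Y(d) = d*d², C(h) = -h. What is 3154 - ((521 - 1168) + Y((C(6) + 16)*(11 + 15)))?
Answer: -17572199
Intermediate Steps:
Y(d) = d³
3154 - ((521 - 1168) + Y((C(6) + 16)*(11 + 15))) = 3154 - ((521 - 1168) + ((-1*6 + 16)*(11 + 15))³) = 3154 - (-647 + ((-6 + 16)*26)³) = 3154 - (-647 + (10*26)³) = 3154 - (-647 + 260³) = 3154 - (-647 + 17576000) = 3154 - 1*17575353 = 3154 - 17575353 = -17572199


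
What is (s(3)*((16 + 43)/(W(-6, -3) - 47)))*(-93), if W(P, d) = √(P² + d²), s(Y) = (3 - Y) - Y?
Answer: -773667/2164 - 49383*√5/2164 ≈ -408.54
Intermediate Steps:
s(Y) = 3 - 2*Y
(s(3)*((16 + 43)/(W(-6, -3) - 47)))*(-93) = ((3 - 2*3)*((16 + 43)/(√((-6)² + (-3)²) - 47)))*(-93) = ((3 - 6)*(59/(√(36 + 9) - 47)))*(-93) = -177/(√45 - 47)*(-93) = -177/(3*√5 - 47)*(-93) = -177/(-47 + 3*√5)*(-93) = 16461/(-47 + 3*√5)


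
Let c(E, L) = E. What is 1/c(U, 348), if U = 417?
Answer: 1/417 ≈ 0.0023981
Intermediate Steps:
1/c(U, 348) = 1/417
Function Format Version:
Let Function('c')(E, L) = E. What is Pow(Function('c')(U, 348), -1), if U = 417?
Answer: Rational(1, 417) ≈ 0.0023981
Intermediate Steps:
Pow(Function('c')(U, 348), -1) = Pow(417, -1) = Rational(1, 417)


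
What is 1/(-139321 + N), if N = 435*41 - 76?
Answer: -1/121562 ≈ -8.2263e-6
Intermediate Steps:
N = 17759 (N = 17835 - 76 = 17759)
1/(-139321 + N) = 1/(-139321 + 17759) = 1/(-121562) = -1/121562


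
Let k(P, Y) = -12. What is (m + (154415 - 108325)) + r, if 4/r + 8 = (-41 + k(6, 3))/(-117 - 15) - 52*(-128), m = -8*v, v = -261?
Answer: 42280483370/877589 ≈ 48178.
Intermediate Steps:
m = 2088 (m = -8*(-261) = 2088)
r = 528/877589 (r = 4/(-8 + ((-41 - 12)/(-117 - 15) - 52*(-128))) = 4/(-8 + (-53/(-132) + 6656)) = 4/(-8 + (-53*(-1/132) + 6656)) = 4/(-8 + (53/132 + 6656)) = 4/(-8 + 878645/132) = 4/(877589/132) = 4*(132/877589) = 528/877589 ≈ 0.00060165)
(m + (154415 - 108325)) + r = (2088 + (154415 - 108325)) + 528/877589 = (2088 + 46090) + 528/877589 = 48178 + 528/877589 = 42280483370/877589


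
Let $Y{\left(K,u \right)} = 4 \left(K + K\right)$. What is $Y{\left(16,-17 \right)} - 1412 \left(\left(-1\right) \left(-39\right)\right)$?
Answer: $-54940$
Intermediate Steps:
$Y{\left(K,u \right)} = 8 K$ ($Y{\left(K,u \right)} = 4 \cdot 2 K = 8 K$)
$Y{\left(16,-17 \right)} - 1412 \left(\left(-1\right) \left(-39\right)\right) = 8 \cdot 16 - 1412 \left(\left(-1\right) \left(-39\right)\right) = 128 - 55068 = -54940$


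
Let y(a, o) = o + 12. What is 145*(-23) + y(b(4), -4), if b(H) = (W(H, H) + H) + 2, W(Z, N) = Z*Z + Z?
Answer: -3327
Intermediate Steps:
W(Z, N) = Z + Z² (W(Z, N) = Z² + Z = Z + Z²)
b(H) = 2 + H + H*(1 + H) (b(H) = (H*(1 + H) + H) + 2 = (H + H*(1 + H)) + 2 = 2 + H + H*(1 + H))
y(a, o) = 12 + o
145*(-23) + y(b(4), -4) = 145*(-23) + (12 - 4) = -3335 + 8 = -3327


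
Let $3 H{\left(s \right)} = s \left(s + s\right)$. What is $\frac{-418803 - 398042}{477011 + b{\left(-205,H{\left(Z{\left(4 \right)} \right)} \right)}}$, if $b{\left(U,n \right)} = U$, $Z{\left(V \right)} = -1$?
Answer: $- \frac{816845}{476806} \approx -1.7132$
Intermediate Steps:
$H{\left(s \right)} = \frac{2 s^{2}}{3}$ ($H{\left(s \right)} = \frac{s \left(s + s\right)}{3} = \frac{s 2 s}{3} = \frac{2 s^{2}}{3}$)
$\frac{-418803 - 398042}{477011 + b{\left(-205,H{\left(Z{\left(4 \right)} \right)} \right)}} = \frac{-418803 - 398042}{477011 - 205} = - \frac{816845}{476806}$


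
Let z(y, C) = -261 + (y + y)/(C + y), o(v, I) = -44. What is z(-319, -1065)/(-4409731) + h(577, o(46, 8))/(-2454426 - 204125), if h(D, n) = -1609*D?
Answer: 2833501985595279/8112658373768452 ≈ 0.34927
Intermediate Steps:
z(y, C) = -261 + 2*y/(C + y) (z(y, C) = -261 + (2*y)/(C + y) = -261 + 2*y/(C + y))
z(-319, -1065)/(-4409731) + h(577, o(46, 8))/(-2454426 - 204125) = ((-261*(-1065) - 259*(-319))/(-1065 - 319))/(-4409731) + (-1609*577)/(-2454426 - 204125) = ((277965 + 82621)/(-1384))*(-1/4409731) - 928393/(-2658551) = -1/1384*360586*(-1/4409731) - 928393*(-1/2658551) = -180293/692*(-1/4409731) + 928393/2658551 = 180293/3051533852 + 928393/2658551 = 2833501985595279/8112658373768452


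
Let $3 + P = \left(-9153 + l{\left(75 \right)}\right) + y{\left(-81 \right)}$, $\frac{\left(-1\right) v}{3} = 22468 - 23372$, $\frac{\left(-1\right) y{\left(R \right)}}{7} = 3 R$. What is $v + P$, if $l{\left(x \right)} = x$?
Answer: $-4668$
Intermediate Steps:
$y{\left(R \right)} = - 21 R$ ($y{\left(R \right)} = - 7 \cdot 3 R = - 21 R$)
$v = 2712$ ($v = - 3 \left(22468 - 23372\right) = \left(-3\right) \left(-904\right) = 2712$)
$P = -7380$ ($P = -3 + \left(\left(-9153 + 75\right) - -1701\right) = -3 + \left(-9078 + 1701\right) = -3 - 7377 = -7380$)
$v + P = 2712 - 7380 = -4668$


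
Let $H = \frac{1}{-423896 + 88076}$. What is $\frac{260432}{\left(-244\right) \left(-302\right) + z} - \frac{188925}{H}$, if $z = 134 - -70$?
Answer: $\frac{1172015670390608}{18473} \approx 6.3445 \cdot 10^{10}$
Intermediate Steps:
$z = 204$ ($z = 134 + 70 = 204$)
$H = - \frac{1}{335820}$ ($H = \frac{1}{-335820} = - \frac{1}{335820} \approx -2.9778 \cdot 10^{-6}$)
$\frac{260432}{\left(-244\right) \left(-302\right) + z} - \frac{188925}{H} = \frac{260432}{\left(-244\right) \left(-302\right) + 204} - \frac{188925}{- \frac{1}{335820}} = \frac{260432}{73688 + 204} - -63444793500 = \frac{260432}{73892} + 63444793500 = 260432 \cdot \frac{1}{73892} + 63444793500 = \frac{65108}{18473} + 63444793500 = \frac{1172015670390608}{18473}$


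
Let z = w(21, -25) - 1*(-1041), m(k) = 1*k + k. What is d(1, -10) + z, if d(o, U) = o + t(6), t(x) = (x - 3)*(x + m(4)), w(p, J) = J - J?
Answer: 1084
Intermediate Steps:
w(p, J) = 0
m(k) = 2*k (m(k) = k + k = 2*k)
t(x) = (-3 + x)*(8 + x) (t(x) = (x - 3)*(x + 2*4) = (-3 + x)*(x + 8) = (-3 + x)*(8 + x))
d(o, U) = 42 + o (d(o, U) = o + (-24 + 6² + 5*6) = o + (-24 + 36 + 30) = o + 42 = 42 + o)
z = 1041 (z = 0 - 1*(-1041) = 0 + 1041 = 1041)
d(1, -10) + z = (42 + 1) + 1041 = 43 + 1041 = 1084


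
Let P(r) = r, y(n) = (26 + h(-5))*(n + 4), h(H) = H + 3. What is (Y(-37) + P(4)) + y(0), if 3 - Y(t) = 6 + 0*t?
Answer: 97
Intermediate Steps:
h(H) = 3 + H
y(n) = 96 + 24*n (y(n) = (26 + (3 - 5))*(n + 4) = (26 - 2)*(4 + n) = 24*(4 + n) = 96 + 24*n)
Y(t) = -3 (Y(t) = 3 - (6 + 0*t) = 3 - (6 + 0) = 3 - 1*6 = 3 - 6 = -3)
(Y(-37) + P(4)) + y(0) = (-3 + 4) + (96 + 24*0) = 1 + (96 + 0) = 1 + 96 = 97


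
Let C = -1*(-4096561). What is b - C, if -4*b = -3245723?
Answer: -13140521/4 ≈ -3.2851e+6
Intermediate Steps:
C = 4096561
b = 3245723/4 (b = -¼*(-3245723) = 3245723/4 ≈ 8.1143e+5)
b - C = 3245723/4 - 1*4096561 = 3245723/4 - 4096561 = -13140521/4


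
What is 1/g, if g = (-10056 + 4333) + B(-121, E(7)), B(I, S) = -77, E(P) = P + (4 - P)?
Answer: -1/5800 ≈ -0.00017241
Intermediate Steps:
E(P) = 4
g = -5800 (g = (-10056 + 4333) - 77 = -5723 - 77 = -5800)
1/g = 1/(-5800) = -1/5800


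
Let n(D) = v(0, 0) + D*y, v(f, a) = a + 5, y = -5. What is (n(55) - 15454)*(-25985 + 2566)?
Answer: 368240356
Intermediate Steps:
v(f, a) = 5 + a
n(D) = 5 - 5*D (n(D) = (5 + 0) + D*(-5) = 5 - 5*D)
(n(55) - 15454)*(-25985 + 2566) = ((5 - 5*55) - 15454)*(-25985 + 2566) = ((5 - 275) - 15454)*(-23419) = (-270 - 15454)*(-23419) = -15724*(-23419) = 368240356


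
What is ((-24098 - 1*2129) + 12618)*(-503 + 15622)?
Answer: -205754471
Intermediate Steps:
((-24098 - 1*2129) + 12618)*(-503 + 15622) = ((-24098 - 2129) + 12618)*15119 = (-26227 + 12618)*15119 = -13609*15119 = -205754471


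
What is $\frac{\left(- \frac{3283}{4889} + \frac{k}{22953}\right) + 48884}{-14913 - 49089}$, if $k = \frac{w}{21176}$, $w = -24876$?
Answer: $- \frac{3226723043676915}{4224686305662844} \approx -0.76378$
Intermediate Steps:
$k = - \frac{6219}{5294}$ ($k = - \frac{24876}{21176} = \left(-24876\right) \frac{1}{21176} = - \frac{6219}{5294} \approx -1.1747$)
$\frac{\left(- \frac{3283}{4889} + \frac{k}{22953}\right) + 48884}{-14913 - 49089} = \frac{\left(- \frac{3283}{4889} - \frac{6219}{5294 \cdot 22953}\right) + 48884}{-14913 - 49089} = \frac{\left(\left(-3283\right) \frac{1}{4889} - \frac{2073}{40504394}\right) + 48884}{-64002} = \left(\left(- \frac{3283}{4889} - \frac{2073}{40504394}\right) + 48884\right) \left(- \frac{1}{64002}\right) = \left(- \frac{132986060399}{198025982266} + 48884\right) \left(- \frac{1}{64002}\right) = \frac{9680169131030745}{198025982266} \left(- \frac{1}{64002}\right) = - \frac{3226723043676915}{4224686305662844}$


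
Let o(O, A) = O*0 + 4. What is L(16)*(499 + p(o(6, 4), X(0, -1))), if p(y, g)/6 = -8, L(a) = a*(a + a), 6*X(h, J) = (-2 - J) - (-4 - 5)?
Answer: 230912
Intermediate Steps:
o(O, A) = 4 (o(O, A) = 0 + 4 = 4)
X(h, J) = 7/6 - J/6 (X(h, J) = ((-2 - J) - (-4 - 5))/6 = ((-2 - J) - 1*(-9))/6 = ((-2 - J) + 9)/6 = (7 - J)/6 = 7/6 - J/6)
L(a) = 2*a² (L(a) = a*(2*a) = 2*a²)
p(y, g) = -48 (p(y, g) = 6*(-8) = -48)
L(16)*(499 + p(o(6, 4), X(0, -1))) = (2*16²)*(499 - 48) = (2*256)*451 = 512*451 = 230912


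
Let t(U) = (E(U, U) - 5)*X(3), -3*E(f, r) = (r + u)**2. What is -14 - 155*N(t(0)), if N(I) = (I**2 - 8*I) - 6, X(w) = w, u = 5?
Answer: -296684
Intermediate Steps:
E(f, r) = -(5 + r)**2/3 (E(f, r) = -(r + 5)**2/3 = -(5 + r)**2/3)
t(U) = -15 - (5 + U)**2 (t(U) = (-(5 + U)**2/3 - 5)*3 = (-5 - (5 + U)**2/3)*3 = -15 - (5 + U)**2)
N(I) = -6 + I**2 - 8*I
-14 - 155*N(t(0)) = -14 - 155*(-6 + (-15 - (5 + 0)**2)**2 - 8*(-15 - (5 + 0)**2)) = -14 - 155*(-6 + (-15 - 1*5**2)**2 - 8*(-15 - 1*5**2)) = -14 - 155*(-6 + (-15 - 1*25)**2 - 8*(-15 - 1*25)) = -14 - 155*(-6 + (-15 - 25)**2 - 8*(-15 - 25)) = -14 - 155*(-6 + (-40)**2 - 8*(-40)) = -14 - 155*(-6 + 1600 + 320) = -14 - 155*1914 = -14 - 296670 = -296684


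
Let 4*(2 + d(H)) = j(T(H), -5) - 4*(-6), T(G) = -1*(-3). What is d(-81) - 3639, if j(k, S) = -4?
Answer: -3636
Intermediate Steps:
T(G) = 3
d(H) = 3 (d(H) = -2 + (-4 - 4*(-6))/4 = -2 + (-4 + 24)/4 = -2 + (¼)*20 = -2 + 5 = 3)
d(-81) - 3639 = 3 - 3639 = -3636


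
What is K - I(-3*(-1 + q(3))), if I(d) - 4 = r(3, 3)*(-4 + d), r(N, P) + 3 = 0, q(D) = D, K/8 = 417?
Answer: 3302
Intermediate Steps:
K = 3336 (K = 8*417 = 3336)
r(N, P) = -3 (r(N, P) = -3 + 0 = -3)
I(d) = 16 - 3*d (I(d) = 4 - 3*(-4 + d) = 4 + (12 - 3*d) = 16 - 3*d)
K - I(-3*(-1 + q(3))) = 3336 - (16 - (-9)*(-1 + 3)) = 3336 - (16 - (-9)*2) = 3336 - (16 - 3*(-6)) = 3336 - (16 + 18) = 3336 - 1*34 = 3336 - 34 = 3302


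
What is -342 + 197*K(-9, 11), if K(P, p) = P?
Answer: -2115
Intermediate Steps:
-342 + 197*K(-9, 11) = -342 + 197*(-9) = -342 - 1773 = -2115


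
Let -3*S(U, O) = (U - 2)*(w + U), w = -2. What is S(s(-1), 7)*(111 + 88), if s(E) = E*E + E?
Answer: -796/3 ≈ -265.33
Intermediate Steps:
s(E) = E + E² (s(E) = E² + E = E + E²)
S(U, O) = -(-2 + U)²/3 (S(U, O) = -(U - 2)*(-2 + U)/3 = -(-2 + U)*(-2 + U)/3 = -(-2 + U)²/3)
S(s(-1), 7)*(111 + 88) = (-4/3 - (1 - 1)²/3 + 4*(-(1 - 1))/3)*(111 + 88) = (-4/3 - (-1*0)²/3 + 4*(-1*0)/3)*199 = (-4/3 - ⅓*0² + (4/3)*0)*199 = (-4/3 - ⅓*0 + 0)*199 = (-4/3 + 0 + 0)*199 = -4/3*199 = -796/3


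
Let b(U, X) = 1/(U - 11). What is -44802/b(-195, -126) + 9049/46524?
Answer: 429379868137/46524 ≈ 9.2292e+6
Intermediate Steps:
b(U, X) = 1/(-11 + U)
-44802/b(-195, -126) + 9049/46524 = -44802/(1/(-11 - 195)) + 9049/46524 = -44802/(1/(-206)) + 9049*(1/46524) = -44802/(-1/206) + 9049/46524 = -44802*(-206) + 9049/46524 = 9229212 + 9049/46524 = 429379868137/46524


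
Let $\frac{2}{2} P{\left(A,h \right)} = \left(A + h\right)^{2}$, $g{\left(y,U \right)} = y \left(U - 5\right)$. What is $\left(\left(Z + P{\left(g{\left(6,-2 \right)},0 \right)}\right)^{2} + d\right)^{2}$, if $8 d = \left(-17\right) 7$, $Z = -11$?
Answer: $\frac{604370745106209}{64} \approx 9.4433 \cdot 10^{12}$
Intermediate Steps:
$g{\left(y,U \right)} = y \left(-5 + U\right)$
$d = - \frac{119}{8}$ ($d = \frac{\left(-17\right) 7}{8} = \frac{1}{8} \left(-119\right) = - \frac{119}{8} \approx -14.875$)
$P{\left(A,h \right)} = \left(A + h\right)^{2}$
$\left(\left(Z + P{\left(g{\left(6,-2 \right)},0 \right)}\right)^{2} + d\right)^{2} = \left(\left(-11 + \left(6 \left(-5 - 2\right) + 0\right)^{2}\right)^{2} - \frac{119}{8}\right)^{2} = \left(\left(-11 + \left(6 \left(-7\right) + 0\right)^{2}\right)^{2} - \frac{119}{8}\right)^{2} = \left(\left(-11 + \left(-42 + 0\right)^{2}\right)^{2} - \frac{119}{8}\right)^{2} = \left(\left(-11 + \left(-42\right)^{2}\right)^{2} - \frac{119}{8}\right)^{2} = \left(\left(-11 + 1764\right)^{2} - \frac{119}{8}\right)^{2} = \left(1753^{2} - \frac{119}{8}\right)^{2} = \left(3073009 - \frac{119}{8}\right)^{2} = \left(\frac{24583953}{8}\right)^{2} = \frac{604370745106209}{64}$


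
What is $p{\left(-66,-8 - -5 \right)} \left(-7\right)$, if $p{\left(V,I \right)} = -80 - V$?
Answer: $98$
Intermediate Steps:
$p{\left(-66,-8 - -5 \right)} \left(-7\right) = \left(-80 - -66\right) \left(-7\right) = \left(-80 + 66\right) \left(-7\right) = \left(-14\right) \left(-7\right) = 98$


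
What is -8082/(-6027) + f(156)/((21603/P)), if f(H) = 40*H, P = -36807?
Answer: -153786747546/14466809 ≈ -10630.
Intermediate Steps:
-8082/(-6027) + f(156)/((21603/P)) = -8082/(-6027) + (40*156)/((21603/(-36807))) = -8082*(-1/6027) + 6240/((21603*(-1/36807))) = 2694/2009 + 6240/(-7201/12269) = 2694/2009 + 6240*(-12269/7201) = 2694/2009 - 76558560/7201 = -153786747546/14466809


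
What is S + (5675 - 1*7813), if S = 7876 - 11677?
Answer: -5939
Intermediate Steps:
S = -3801
S + (5675 - 1*7813) = -3801 + (5675 - 1*7813) = -3801 + (5675 - 7813) = -3801 - 2138 = -5939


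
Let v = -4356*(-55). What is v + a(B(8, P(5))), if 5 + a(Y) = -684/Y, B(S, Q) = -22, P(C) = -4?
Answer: 2635667/11 ≈ 2.3961e+5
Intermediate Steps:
a(Y) = -5 - 684/Y
v = 239580
v + a(B(8, P(5))) = 239580 + (-5 - 684/(-22)) = 239580 + (-5 - 684*(-1/22)) = 239580 + (-5 + 342/11) = 239580 + 287/11 = 2635667/11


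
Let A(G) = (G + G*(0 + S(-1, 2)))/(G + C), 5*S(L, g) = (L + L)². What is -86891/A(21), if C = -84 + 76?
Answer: -806845/27 ≈ -29883.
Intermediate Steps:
C = -8
S(L, g) = 4*L²/5 (S(L, g) = (L + L)²/5 = (2*L)²/5 = (4*L²)/5 = 4*L²/5)
A(G) = 9*G/(5*(-8 + G)) (A(G) = (G + G*(0 + (⅘)*(-1)²))/(G - 8) = (G + G*(0 + (⅘)*1))/(-8 + G) = (G + G*(0 + ⅘))/(-8 + G) = (G + G*(⅘))/(-8 + G) = (G + 4*G/5)/(-8 + G) = (9*G/5)/(-8 + G) = 9*G/(5*(-8 + G)))
-86891/A(21) = -86891/((9/5)*21/(-8 + 21)) = -86891/((9/5)*21/13) = -86891/((9/5)*21*(1/13)) = -86891/189/65 = -86891*65/189 = -806845/27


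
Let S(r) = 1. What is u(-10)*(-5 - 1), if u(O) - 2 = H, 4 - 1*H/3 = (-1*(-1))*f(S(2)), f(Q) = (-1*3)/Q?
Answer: -138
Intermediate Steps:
f(Q) = -3/Q
H = 21 (H = 12 - 3*(-1*(-1))*(-3/1) = 12 - 3*(-3*1) = 12 - 3*(-3) = 12 + 9 = 21)
u(O) = 23 (u(O) = 2 + 21 = 23)
u(-10)*(-5 - 1) = 23*(-5 - 1) = 23*(-6) = -138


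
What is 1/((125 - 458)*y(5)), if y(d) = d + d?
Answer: -1/3330 ≈ -0.00030030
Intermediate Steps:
y(d) = 2*d
1/((125 - 458)*y(5)) = 1/((125 - 458)*(2*5)) = 1/(-333*10) = 1/(-3330) = -1/3330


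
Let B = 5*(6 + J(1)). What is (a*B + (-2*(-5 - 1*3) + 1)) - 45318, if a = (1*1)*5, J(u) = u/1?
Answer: -45126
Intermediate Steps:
J(u) = u (J(u) = u*1 = u)
a = 5 (a = 1*5 = 5)
B = 35 (B = 5*(6 + 1) = 5*7 = 35)
(a*B + (-2*(-5 - 1*3) + 1)) - 45318 = (5*35 + (-2*(-5 - 1*3) + 1)) - 45318 = (175 + (-2*(-5 - 3) + 1)) - 45318 = (175 + (-2*(-8) + 1)) - 45318 = (175 + (16 + 1)) - 45318 = (175 + 17) - 45318 = 192 - 45318 = -45126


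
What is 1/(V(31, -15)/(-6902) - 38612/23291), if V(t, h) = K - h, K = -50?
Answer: -22964926/37954977 ≈ -0.60506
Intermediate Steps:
V(t, h) = -50 - h
1/(V(31, -15)/(-6902) - 38612/23291) = 1/((-50 - 1*(-15))/(-6902) - 38612/23291) = 1/((-50 + 15)*(-1/6902) - 38612*1/23291) = 1/(-35*(-1/6902) - 38612/23291) = 1/(5/986 - 38612/23291) = 1/(-37954977/22964926) = -22964926/37954977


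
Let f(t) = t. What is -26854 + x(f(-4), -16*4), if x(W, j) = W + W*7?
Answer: -26886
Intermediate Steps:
x(W, j) = 8*W (x(W, j) = W + 7*W = 8*W)
-26854 + x(f(-4), -16*4) = -26854 + 8*(-4) = -26854 - 32 = -26886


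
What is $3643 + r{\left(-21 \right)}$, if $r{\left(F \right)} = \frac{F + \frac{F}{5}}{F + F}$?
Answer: $\frac{18218}{5} \approx 3643.6$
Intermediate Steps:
$r{\left(F \right)} = \frac{3}{5}$ ($r{\left(F \right)} = \frac{F + F \frac{1}{5}}{2 F} = \left(F + \frac{F}{5}\right) \frac{1}{2 F} = \frac{6 F}{5} \frac{1}{2 F} = \frac{3}{5}$)
$3643 + r{\left(-21 \right)} = 3643 + \frac{3}{5} = \frac{18218}{5}$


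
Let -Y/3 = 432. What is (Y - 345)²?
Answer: 2692881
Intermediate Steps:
Y = -1296 (Y = -3*432 = -1296)
(Y - 345)² = (-1296 - 345)² = (-1641)² = 2692881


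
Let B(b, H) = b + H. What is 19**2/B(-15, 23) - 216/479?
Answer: 171191/3832 ≈ 44.674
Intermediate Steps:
B(b, H) = H + b
19**2/B(-15, 23) - 216/479 = 19**2/(23 - 15) - 216/479 = 361/8 - 216*1/479 = 361*(1/8) - 216/479 = 361/8 - 216/479 = 171191/3832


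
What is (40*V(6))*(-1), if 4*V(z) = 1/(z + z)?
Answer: -⅚ ≈ -0.83333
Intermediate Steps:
V(z) = 1/(8*z) (V(z) = 1/(4*(z + z)) = 1/(4*((2*z))) = (1/(2*z))/4 = 1/(8*z))
(40*V(6))*(-1) = (40*((⅛)/6))*(-1) = (40*((⅛)*(⅙)))*(-1) = (40*(1/48))*(-1) = (⅚)*(-1) = -⅚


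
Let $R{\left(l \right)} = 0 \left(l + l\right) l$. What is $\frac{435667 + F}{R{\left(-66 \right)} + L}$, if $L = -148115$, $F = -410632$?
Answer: $- \frac{5007}{29623} \approx -0.16902$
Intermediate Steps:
$R{\left(l \right)} = 0$ ($R{\left(l \right)} = 0 \cdot 2 l l = 0 l = 0$)
$\frac{435667 + F}{R{\left(-66 \right)} + L} = \frac{435667 - 410632}{0 - 148115} = \frac{25035}{-148115} = 25035 \left(- \frac{1}{148115}\right) = - \frac{5007}{29623}$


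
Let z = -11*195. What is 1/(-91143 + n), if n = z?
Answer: -1/93288 ≈ -1.0719e-5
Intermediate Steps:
z = -2145
n = -2145
1/(-91143 + n) = 1/(-91143 - 2145) = 1/(-93288) = -1/93288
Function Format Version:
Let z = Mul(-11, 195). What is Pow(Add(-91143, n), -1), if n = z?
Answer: Rational(-1, 93288) ≈ -1.0719e-5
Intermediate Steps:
z = -2145
n = -2145
Pow(Add(-91143, n), -1) = Pow(Add(-91143, -2145), -1) = Pow(-93288, -1) = Rational(-1, 93288)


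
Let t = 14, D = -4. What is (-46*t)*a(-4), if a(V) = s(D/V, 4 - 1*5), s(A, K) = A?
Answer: -644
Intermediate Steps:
a(V) = -4/V
(-46*t)*a(-4) = (-46*14)*(-4/(-4)) = -(-2576)*(-1)/4 = -644*1 = -644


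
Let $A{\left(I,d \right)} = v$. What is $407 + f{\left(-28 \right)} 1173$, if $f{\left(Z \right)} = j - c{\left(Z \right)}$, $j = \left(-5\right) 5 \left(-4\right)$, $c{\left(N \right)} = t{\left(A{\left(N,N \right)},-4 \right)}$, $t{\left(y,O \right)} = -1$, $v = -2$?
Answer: $118880$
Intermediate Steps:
$A{\left(I,d \right)} = -2$
$c{\left(N \right)} = -1$
$j = 100$ ($j = \left(-25\right) \left(-4\right) = 100$)
$f{\left(Z \right)} = 101$ ($f{\left(Z \right)} = 100 - -1 = 100 + 1 = 101$)
$407 + f{\left(-28 \right)} 1173 = 407 + 101 \cdot 1173 = 407 + 118473 = 118880$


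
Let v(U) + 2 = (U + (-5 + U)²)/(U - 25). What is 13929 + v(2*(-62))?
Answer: 2058606/149 ≈ 13816.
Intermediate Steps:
v(U) = -2 + (U + (-5 + U)²)/(-25 + U) (v(U) = -2 + (U + (-5 + U)²)/(U - 25) = -2 + (U + (-5 + U)²)/(-25 + U))
13929 + v(2*(-62)) = 13929 + (50 + (-5 + 2*(-62))² - 2*(-62))/(-25 + 2*(-62)) = 13929 + (50 + (-5 - 124)² - 1*(-124))/(-25 - 124) = 13929 + (50 + (-129)² + 124)/(-149) = 13929 - (50 + 16641 + 124)/149 = 13929 - 1/149*16815 = 13929 - 16815/149 = 2058606/149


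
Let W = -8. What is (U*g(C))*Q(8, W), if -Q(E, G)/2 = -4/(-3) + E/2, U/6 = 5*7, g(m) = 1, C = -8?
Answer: -2240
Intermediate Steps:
U = 210 (U = 6*(5*7) = 6*35 = 210)
Q(E, G) = -8/3 - E (Q(E, G) = -2*(-4/(-3) + E/2) = -2*(-4*(-1/3) + E*(1/2)) = -2*(4/3 + E/2) = -8/3 - E)
(U*g(C))*Q(8, W) = (210*1)*(-8/3 - 1*8) = 210*(-8/3 - 8) = 210*(-32/3) = -2240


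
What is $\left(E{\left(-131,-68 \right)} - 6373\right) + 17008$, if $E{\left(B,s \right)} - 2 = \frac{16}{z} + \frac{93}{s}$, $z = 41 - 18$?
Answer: $\frac{16635217}{1564} \approx 10636.0$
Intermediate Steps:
$z = 23$ ($z = 41 - 18 = 23$)
$E{\left(B,s \right)} = \frac{62}{23} + \frac{93}{s}$ ($E{\left(B,s \right)} = 2 + \left(\frac{16}{23} + \frac{93}{s}\right) = \frac{62}{23} + \frac{93}{s}$)
$\left(E{\left(-131,-68 \right)} - 6373\right) + 17008 = \left(\left(\frac{62}{23} + \frac{93}{-68}\right) - 6373\right) + 17008 = \left(\left(\frac{62}{23} + 93 \left(- \frac{1}{68}\right)\right) - 6373\right) + 17008 = \left(\left(\frac{62}{23} - \frac{93}{68}\right) - 6373\right) + 17008 = \left(\frac{2077}{1564} - 6373\right) + 17008 = - \frac{9965295}{1564} + 17008 = \frac{16635217}{1564}$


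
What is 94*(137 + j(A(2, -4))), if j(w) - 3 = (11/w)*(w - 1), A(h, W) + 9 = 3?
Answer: 43099/3 ≈ 14366.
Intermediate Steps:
A(h, W) = -6 (A(h, W) = -9 + 3 = -6)
j(w) = 3 + 11*(-1 + w)/w (j(w) = 3 + (11/w)*(w - 1) = 3 + (11/w)*(-1 + w) = 3 + 11*(-1 + w)/w)
94*(137 + j(A(2, -4))) = 94*(137 + (14 - 11/(-6))) = 94*(137 + (14 - 11*(-⅙))) = 94*(137 + (14 + 11/6)) = 94*(137 + 95/6) = 94*(917/6) = 43099/3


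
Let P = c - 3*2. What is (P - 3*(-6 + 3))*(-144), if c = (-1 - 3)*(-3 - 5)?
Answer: -5040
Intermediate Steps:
c = 32 (c = -4*(-8) = 32)
P = 26 (P = 32 - 3*2 = 32 - 6 = 26)
(P - 3*(-6 + 3))*(-144) = (26 - 3*(-6 + 3))*(-144) = (26 - 3*(-3))*(-144) = (26 + 9)*(-144) = 35*(-144) = -5040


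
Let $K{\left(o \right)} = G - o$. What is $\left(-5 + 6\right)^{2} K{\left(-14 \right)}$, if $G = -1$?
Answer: $13$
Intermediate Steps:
$K{\left(o \right)} = -1 - o$
$\left(-5 + 6\right)^{2} K{\left(-14 \right)} = \left(-5 + 6\right)^{2} \left(-1 - -14\right) = 1^{2} \left(-1 + 14\right) = 1 \cdot 13 = 13$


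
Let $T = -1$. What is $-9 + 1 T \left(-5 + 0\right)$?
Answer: $-4$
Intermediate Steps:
$-9 + 1 T \left(-5 + 0\right) = -9 + 1 \left(- (-5 + 0)\right) = -9 + 1 \left(\left(-1\right) \left(-5\right)\right) = -9 + 1 \cdot 5 = -9 + 5 = -4$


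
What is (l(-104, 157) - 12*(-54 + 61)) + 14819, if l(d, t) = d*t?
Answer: -1593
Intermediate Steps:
(l(-104, 157) - 12*(-54 + 61)) + 14819 = (-104*157 - 12*(-54 + 61)) + 14819 = (-16328 - 12*7) + 14819 = (-16328 - 84) + 14819 = -16412 + 14819 = -1593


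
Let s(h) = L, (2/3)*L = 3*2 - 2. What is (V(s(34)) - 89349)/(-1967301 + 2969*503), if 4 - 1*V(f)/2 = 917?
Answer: 91175/473894 ≈ 0.19240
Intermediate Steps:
L = 6 (L = 3*(3*2 - 2)/2 = 3*(6 - 2)/2 = (3/2)*4 = 6)
s(h) = 6
V(f) = -1826 (V(f) = 8 - 2*917 = 8 - 1834 = -1826)
(V(s(34)) - 89349)/(-1967301 + 2969*503) = (-1826 - 89349)/(-1967301 + 2969*503) = -91175/(-1967301 + 1493407) = -91175/(-473894) = -91175*(-1/473894) = 91175/473894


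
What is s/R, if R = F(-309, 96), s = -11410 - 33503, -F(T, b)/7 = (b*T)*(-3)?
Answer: 14971/207648 ≈ 0.072098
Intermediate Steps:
F(T, b) = 21*T*b (F(T, b) = -7*b*T*(-3) = -7*T*b*(-3) = -(-21)*T*b = 21*T*b)
s = -44913
R = -622944 (R = 21*(-309)*96 = -622944)
s/R = -44913/(-622944) = -44913*(-1/622944) = 14971/207648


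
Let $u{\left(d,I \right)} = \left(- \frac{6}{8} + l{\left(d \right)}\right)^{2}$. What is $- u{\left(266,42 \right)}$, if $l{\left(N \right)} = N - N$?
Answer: $- \frac{9}{16} \approx -0.5625$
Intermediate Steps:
$l{\left(N \right)} = 0$
$u{\left(d,I \right)} = \frac{9}{16}$ ($u{\left(d,I \right)} = \left(- \frac{6}{8} + 0\right)^{2} = \left(\left(-6\right) \frac{1}{8} + 0\right)^{2} = \left(- \frac{3}{4} + 0\right)^{2} = \left(- \frac{3}{4}\right)^{2} = \frac{9}{16}$)
$- u{\left(266,42 \right)} = \left(-1\right) \frac{9}{16} = - \frac{9}{16}$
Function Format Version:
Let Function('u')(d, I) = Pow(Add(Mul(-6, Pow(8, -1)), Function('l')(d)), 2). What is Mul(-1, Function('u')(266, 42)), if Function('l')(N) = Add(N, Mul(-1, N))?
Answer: Rational(-9, 16) ≈ -0.56250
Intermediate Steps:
Function('l')(N) = 0
Function('u')(d, I) = Rational(9, 16) (Function('u')(d, I) = Pow(Add(Mul(-6, Pow(8, -1)), 0), 2) = Pow(Add(Mul(-6, Rational(1, 8)), 0), 2) = Pow(Add(Rational(-3, 4), 0), 2) = Pow(Rational(-3, 4), 2) = Rational(9, 16))
Mul(-1, Function('u')(266, 42)) = Mul(-1, Rational(9, 16)) = Rational(-9, 16)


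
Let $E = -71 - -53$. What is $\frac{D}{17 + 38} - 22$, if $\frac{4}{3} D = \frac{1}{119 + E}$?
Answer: $- \frac{488837}{22220} \approx -22.0$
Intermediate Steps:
$E = -18$ ($E = -71 + 53 = -18$)
$D = \frac{3}{404}$ ($D = \frac{3}{4 \left(119 - 18\right)} = \frac{3}{4 \cdot 101} = \frac{3}{4} \cdot \frac{1}{101} = \frac{3}{404} \approx 0.0074257$)
$\frac{D}{17 + 38} - 22 = \frac{3}{404 \left(17 + 38\right)} - 22 = \frac{3}{404 \cdot 55} - 22 = \frac{3}{404} \cdot \frac{1}{55} - 22 = \frac{3}{22220} - 22 = - \frac{488837}{22220}$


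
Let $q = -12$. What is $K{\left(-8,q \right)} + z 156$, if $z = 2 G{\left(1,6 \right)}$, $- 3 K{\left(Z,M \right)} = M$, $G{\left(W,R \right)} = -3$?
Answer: $-932$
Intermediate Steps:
$K{\left(Z,M \right)} = - \frac{M}{3}$
$z = -6$ ($z = 2 \left(-3\right) = -6$)
$K{\left(-8,q \right)} + z 156 = \left(- \frac{1}{3}\right) \left(-12\right) - 936 = 4 - 936 = -932$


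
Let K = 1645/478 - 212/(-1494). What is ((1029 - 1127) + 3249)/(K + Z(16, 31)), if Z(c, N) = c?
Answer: 1125114966/6992539 ≈ 160.90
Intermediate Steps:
K = 1279483/357066 (K = 1645*(1/478) - 212*(-1/1494) = 1645/478 + 106/747 = 1279483/357066 ≈ 3.5833)
((1029 - 1127) + 3249)/(K + Z(16, 31)) = ((1029 - 1127) + 3249)/(1279483/357066 + 16) = (-98 + 3249)/(6992539/357066) = 3151*(357066/6992539) = 1125114966/6992539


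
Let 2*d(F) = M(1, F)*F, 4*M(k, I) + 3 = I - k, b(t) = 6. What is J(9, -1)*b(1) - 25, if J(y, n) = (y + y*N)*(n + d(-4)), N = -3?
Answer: -349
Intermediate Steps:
M(k, I) = -¾ - k/4 + I/4 (M(k, I) = -¾ + (I - k)/4 = -¾ + (-k/4 + I/4) = -¾ - k/4 + I/4)
d(F) = F*(-1 + F/4)/2 (d(F) = ((-¾ - ¼*1 + F/4)*F)/2 = ((-¾ - ¼ + F/4)*F)/2 = ((-1 + F/4)*F)/2 = (F*(-1 + F/4))/2 = F*(-1 + F/4)/2)
J(y, n) = -2*y*(4 + n) (J(y, n) = (y + y*(-3))*(n + (⅛)*(-4)*(-4 - 4)) = (y - 3*y)*(n + (⅛)*(-4)*(-8)) = (-2*y)*(n + 4) = (-2*y)*(4 + n) = -2*y*(4 + n))
J(9, -1)*b(1) - 25 = -2*9*(4 - 1)*6 - 25 = -2*9*3*6 - 25 = -54*6 - 25 = -324 - 25 = -349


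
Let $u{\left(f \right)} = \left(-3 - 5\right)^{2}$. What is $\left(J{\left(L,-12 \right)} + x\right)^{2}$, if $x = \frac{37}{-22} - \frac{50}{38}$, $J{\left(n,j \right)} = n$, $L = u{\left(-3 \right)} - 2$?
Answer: $\frac{608263569}{174724} \approx 3481.3$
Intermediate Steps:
$u{\left(f \right)} = 64$ ($u{\left(f \right)} = \left(-8\right)^{2} = 64$)
$L = 62$ ($L = 64 - 2 = 62$)
$x = - \frac{1253}{418}$ ($x = 37 \left(- \frac{1}{22}\right) - \frac{25}{19} = - \frac{37}{22} - \frac{25}{19} = - \frac{1253}{418} \approx -2.9976$)
$\left(J{\left(L,-12 \right)} + x\right)^{2} = \left(62 - \frac{1253}{418}\right)^{2} = \left(\frac{24663}{418}\right)^{2} = \frac{608263569}{174724}$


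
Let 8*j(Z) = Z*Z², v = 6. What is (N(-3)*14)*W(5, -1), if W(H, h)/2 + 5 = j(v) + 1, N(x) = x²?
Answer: 5796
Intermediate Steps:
j(Z) = Z³/8 (j(Z) = (Z*Z²)/8 = Z³/8)
W(H, h) = 46 (W(H, h) = -10 + 2*((⅛)*6³ + 1) = -10 + 2*((⅛)*216 + 1) = -10 + 2*(27 + 1) = -10 + 2*28 = -10 + 56 = 46)
(N(-3)*14)*W(5, -1) = ((-3)²*14)*46 = (9*14)*46 = 126*46 = 5796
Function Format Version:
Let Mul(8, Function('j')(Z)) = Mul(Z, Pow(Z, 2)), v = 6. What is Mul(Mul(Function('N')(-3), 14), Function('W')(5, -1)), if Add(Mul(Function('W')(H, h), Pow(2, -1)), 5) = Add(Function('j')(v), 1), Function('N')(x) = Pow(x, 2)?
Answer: 5796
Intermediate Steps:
Function('j')(Z) = Mul(Rational(1, 8), Pow(Z, 3)) (Function('j')(Z) = Mul(Rational(1, 8), Mul(Z, Pow(Z, 2))) = Mul(Rational(1, 8), Pow(Z, 3)))
Function('W')(H, h) = 46 (Function('W')(H, h) = Add(-10, Mul(2, Add(Mul(Rational(1, 8), Pow(6, 3)), 1))) = Add(-10, Mul(2, Add(Mul(Rational(1, 8), 216), 1))) = Add(-10, Mul(2, Add(27, 1))) = Add(-10, Mul(2, 28)) = Add(-10, 56) = 46)
Mul(Mul(Function('N')(-3), 14), Function('W')(5, -1)) = Mul(Mul(Pow(-3, 2), 14), 46) = Mul(Mul(9, 14), 46) = Mul(126, 46) = 5796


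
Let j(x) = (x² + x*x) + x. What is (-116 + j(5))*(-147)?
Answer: 8967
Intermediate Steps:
j(x) = x + 2*x² (j(x) = (x² + x²) + x = 2*x² + x = x + 2*x²)
(-116 + j(5))*(-147) = (-116 + 5*(1 + 2*5))*(-147) = (-116 + 5*(1 + 10))*(-147) = (-116 + 5*11)*(-147) = (-116 + 55)*(-147) = -61*(-147) = 8967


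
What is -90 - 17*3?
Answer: -141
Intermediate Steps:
-90 - 17*3 = -90 - 51 = -141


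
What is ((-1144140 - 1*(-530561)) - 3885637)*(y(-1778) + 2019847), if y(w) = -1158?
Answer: -9082517847824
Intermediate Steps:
((-1144140 - 1*(-530561)) - 3885637)*(y(-1778) + 2019847) = ((-1144140 - 1*(-530561)) - 3885637)*(-1158 + 2019847) = ((-1144140 + 530561) - 3885637)*2018689 = (-613579 - 3885637)*2018689 = -4499216*2018689 = -9082517847824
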